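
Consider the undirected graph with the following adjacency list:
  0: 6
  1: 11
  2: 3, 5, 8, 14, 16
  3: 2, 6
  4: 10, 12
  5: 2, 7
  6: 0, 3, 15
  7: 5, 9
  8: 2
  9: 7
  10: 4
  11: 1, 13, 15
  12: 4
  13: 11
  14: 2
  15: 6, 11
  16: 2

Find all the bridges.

0-6, 1-11, 10-4, 11-13, 11-15, 12-4, 14-2, 15-6, 16-2, 2-3, 2-5, 2-8, 3-6, 5-7, 7-9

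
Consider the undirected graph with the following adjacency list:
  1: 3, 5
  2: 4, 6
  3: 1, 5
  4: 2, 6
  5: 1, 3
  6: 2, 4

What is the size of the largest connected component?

Starting from 1 we can reach 1, 3, 5. That is one component of size 3.
Starting from 2 we can reach 2, 4, 6. That is one component of size 3.
The largest has 3 vertices.

3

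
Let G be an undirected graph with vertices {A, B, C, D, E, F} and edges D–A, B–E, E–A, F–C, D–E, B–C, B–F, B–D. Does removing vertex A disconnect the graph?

No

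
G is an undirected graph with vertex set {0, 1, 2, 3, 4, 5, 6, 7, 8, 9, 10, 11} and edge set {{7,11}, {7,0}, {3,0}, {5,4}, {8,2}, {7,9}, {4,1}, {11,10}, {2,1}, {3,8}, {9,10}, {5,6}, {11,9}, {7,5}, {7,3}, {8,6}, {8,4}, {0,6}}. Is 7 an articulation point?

Yes

Deleting 7 raises the number of components from 1 to 2, so 7 is a cut vertex.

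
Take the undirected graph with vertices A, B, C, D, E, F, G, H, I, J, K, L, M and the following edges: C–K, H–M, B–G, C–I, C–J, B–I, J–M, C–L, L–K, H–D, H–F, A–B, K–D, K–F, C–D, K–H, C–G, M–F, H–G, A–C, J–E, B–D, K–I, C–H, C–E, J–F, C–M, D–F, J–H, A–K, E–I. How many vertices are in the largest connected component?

13

Starting from A we can reach A, B, C, D, E, F, G, H, I, J, K, L, M. That is one component of size 13.
The largest has 13 vertices.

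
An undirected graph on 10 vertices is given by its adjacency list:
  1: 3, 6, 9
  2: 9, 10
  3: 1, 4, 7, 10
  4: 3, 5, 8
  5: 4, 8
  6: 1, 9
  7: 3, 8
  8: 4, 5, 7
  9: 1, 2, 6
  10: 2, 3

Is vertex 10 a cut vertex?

Deleting 10 leaves 1 component (was 1) (its neighbors 2, 3 remain connected to each other), so 10 is not a cut vertex.

No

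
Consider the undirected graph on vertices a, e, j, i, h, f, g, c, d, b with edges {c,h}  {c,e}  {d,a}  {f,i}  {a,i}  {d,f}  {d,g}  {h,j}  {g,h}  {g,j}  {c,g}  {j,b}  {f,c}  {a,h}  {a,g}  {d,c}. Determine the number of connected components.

Starting from a we can reach a, b, c, d, e, f, g, h, i, j. That is one component of size 10.
Total: 1 component.

1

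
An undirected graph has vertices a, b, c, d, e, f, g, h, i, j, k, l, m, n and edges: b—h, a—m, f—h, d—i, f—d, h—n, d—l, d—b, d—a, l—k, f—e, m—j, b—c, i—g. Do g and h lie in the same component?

Yes

From g we can reach a, b, c, d, e, f, g, h, i, j, k, l, m, n, which includes h.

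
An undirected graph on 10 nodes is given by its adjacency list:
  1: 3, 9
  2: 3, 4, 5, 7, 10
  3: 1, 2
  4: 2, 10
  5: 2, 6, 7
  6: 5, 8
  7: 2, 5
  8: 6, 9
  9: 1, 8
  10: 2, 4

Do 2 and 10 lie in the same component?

Yes

From 2 we can reach 1, 2, 3, 4, 5, 6, 7, 8, 9, 10, which includes 10.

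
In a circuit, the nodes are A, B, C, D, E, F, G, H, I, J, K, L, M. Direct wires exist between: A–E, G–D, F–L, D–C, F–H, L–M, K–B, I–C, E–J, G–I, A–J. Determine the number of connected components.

Starting from B we can reach B, K. That is one component of size 2.
Starting from A we can reach A, E, J. That is one component of size 3.
Starting from F we can reach F, H, L, M. That is one component of size 4.
Starting from C we can reach C, D, G, I. That is one component of size 4.
Total: 4 components.

4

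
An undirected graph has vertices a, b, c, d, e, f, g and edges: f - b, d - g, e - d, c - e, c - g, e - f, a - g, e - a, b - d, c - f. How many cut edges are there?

The edges on the cycle c-e-a-g-c are not bridges since each lies on that cycle.
Every edge lies on some cycle, so there are no bridges.

0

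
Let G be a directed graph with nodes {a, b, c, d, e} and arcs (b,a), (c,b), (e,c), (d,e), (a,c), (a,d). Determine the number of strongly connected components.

{a, b, c, d, e} are all mutually reachable — one SCC of size 5.
That gives 1 strongly connected component.

1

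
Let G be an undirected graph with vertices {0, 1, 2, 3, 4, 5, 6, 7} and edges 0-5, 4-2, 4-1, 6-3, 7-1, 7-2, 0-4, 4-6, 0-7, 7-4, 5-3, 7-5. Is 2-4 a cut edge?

After removing 2-4, the path 2-7-4 still connects them, so the edge is not a bridge.

No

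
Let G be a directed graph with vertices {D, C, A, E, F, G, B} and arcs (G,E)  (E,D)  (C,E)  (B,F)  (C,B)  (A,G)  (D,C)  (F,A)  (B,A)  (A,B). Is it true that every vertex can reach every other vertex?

From G we can reach every vertex (A, B, C, D, E, F, G), and every vertex can reach G (A, B, C, D, E, F, G). So the whole graph is one strongly connected component.

Yes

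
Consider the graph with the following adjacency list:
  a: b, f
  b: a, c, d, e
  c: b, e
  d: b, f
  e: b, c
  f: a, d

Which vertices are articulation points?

b

Removing b increases the component count from 1 to 2, so b is a cut vertex.
By contrast removing c leaves 1 component; it is not a cut vertex. No other vertex is a cut vertex either.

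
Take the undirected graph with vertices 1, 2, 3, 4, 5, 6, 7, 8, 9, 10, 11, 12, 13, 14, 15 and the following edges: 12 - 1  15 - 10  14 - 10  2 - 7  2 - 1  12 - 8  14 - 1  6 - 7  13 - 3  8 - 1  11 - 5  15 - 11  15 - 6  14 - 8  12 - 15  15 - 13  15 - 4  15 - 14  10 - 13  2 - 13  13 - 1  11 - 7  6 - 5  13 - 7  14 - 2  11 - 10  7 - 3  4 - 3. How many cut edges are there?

0

The edges on the cycle 15-11-10-15 are not bridges since each lies on that cycle.
Every edge lies on some cycle, so there are no bridges.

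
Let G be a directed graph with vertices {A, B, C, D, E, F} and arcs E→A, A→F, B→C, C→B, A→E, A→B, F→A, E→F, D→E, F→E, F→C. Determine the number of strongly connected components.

{A, E, F} are all mutually reachable — one SCC of size 3.
{B, C} are all mutually reachable — one SCC of size 2.
{D} is an SCC by itself.
That gives 3 strongly connected components.

3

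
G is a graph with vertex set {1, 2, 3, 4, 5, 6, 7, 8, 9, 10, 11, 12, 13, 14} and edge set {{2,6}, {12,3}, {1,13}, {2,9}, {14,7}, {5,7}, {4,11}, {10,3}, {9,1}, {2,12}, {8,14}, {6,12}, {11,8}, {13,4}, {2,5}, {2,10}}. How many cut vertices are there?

1

Removing 2 increases the component count from 1 to 2, so 2 is a cut vertex.
By contrast removing 4 leaves 1 component; it is not a cut vertex. No other vertex is a cut vertex either.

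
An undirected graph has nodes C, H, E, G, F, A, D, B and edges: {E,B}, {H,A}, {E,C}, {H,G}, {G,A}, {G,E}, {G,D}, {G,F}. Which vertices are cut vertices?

E, G

Removing E increases the component count from 1 to 3, so E is a cut vertex.
Removing G increases the component count from 1 to 4, so G is a cut vertex.
By contrast removing C leaves 1 component; it is not a cut vertex. No other vertex is a cut vertex either.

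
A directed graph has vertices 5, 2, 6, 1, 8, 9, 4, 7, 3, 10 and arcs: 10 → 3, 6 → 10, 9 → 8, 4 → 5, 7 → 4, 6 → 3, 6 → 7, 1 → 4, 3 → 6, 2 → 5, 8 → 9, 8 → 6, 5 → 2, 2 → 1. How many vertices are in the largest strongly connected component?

4

{1, 2, 4, 5} are all mutually reachable — one SCC of size 4.
{3, 6, 10} are all mutually reachable — one SCC of size 3.
{8, 9} are all mutually reachable — one SCC of size 2.
{7} is an SCC by itself.
The largest has 4 vertices.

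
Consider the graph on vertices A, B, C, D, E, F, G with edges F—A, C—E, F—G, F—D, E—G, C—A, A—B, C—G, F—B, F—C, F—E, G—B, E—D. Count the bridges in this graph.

0

The edges on the cycle F-C-E-D-F are not bridges since each lies on that cycle.
Every edge lies on some cycle, so there are no bridges.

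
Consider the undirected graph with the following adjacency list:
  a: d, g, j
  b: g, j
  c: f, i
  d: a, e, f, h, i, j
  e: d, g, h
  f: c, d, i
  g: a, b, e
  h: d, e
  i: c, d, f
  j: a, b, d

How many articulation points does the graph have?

1

Removing d increases the component count from 1 to 2, so d is a cut vertex.
By contrast removing a leaves 1 component; it is not a cut vertex. No other vertex is a cut vertex either.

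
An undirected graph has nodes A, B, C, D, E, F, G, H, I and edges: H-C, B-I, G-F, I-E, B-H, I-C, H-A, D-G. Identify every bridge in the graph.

A-H, D-G, E-I, F-G

The edges on the cycle B-H-C-I-B are not bridges since each lies on that cycle.
But removing H-A disconnects H from A; removing I-E disconnects I from E; removing D-G disconnects D from G; removing F-G disconnects F from G — these are bridges.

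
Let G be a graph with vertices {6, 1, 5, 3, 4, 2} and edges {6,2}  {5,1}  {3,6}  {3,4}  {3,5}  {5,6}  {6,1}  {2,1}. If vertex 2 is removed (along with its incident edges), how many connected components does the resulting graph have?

With 2 gone, the remaining components are: {1, 3, 4, 5, 6}.
That is 1 component.

1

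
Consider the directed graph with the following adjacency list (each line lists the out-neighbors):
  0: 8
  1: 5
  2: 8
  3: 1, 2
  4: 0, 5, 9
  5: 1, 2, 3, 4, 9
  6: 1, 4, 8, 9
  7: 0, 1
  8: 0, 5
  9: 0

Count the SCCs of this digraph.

{0, 1, 2, 3, 4, 5, 8, 9} are all mutually reachable — one SCC of size 8.
{7} is an SCC by itself.
{6} is an SCC by itself.
That gives 3 strongly connected components.

3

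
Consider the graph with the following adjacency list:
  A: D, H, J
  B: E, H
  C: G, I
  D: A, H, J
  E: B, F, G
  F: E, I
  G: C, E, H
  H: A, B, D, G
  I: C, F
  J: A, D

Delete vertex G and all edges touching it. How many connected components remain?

With G gone, the remaining components are: {A, B, C, D, E, F, H, I, J}.
That is 1 component.

1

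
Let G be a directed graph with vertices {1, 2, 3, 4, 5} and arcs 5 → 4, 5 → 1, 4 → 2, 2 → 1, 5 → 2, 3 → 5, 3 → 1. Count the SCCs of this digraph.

5

{3} is an SCC by itself.
{2} is an SCC by itself.
{1} is an SCC by itself.
{5} is an SCC by itself.
{4} is an SCC by itself.
That gives 5 strongly connected components.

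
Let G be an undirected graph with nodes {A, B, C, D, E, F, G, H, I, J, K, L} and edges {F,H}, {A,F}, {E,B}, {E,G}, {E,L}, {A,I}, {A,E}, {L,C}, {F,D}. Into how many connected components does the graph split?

K is isolated — a component by itself.
J is isolated — a component by itself.
Starting from A we can reach A, B, C, D, E, F, G, H, I, L. That is one component of size 10.
Total: 3 components.

3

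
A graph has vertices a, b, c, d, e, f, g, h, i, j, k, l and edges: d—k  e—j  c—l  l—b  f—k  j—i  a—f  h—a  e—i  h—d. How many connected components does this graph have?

4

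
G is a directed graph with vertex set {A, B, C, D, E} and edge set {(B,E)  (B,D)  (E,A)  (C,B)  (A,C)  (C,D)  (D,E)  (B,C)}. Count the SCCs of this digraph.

{A, B, C, D, E} are all mutually reachable — one SCC of size 5.
That gives 1 strongly connected component.

1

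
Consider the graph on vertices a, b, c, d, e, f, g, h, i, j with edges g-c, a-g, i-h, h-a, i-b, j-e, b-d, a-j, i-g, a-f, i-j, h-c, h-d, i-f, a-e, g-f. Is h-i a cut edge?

After removing h-i, the path h-a-j-i still connects them, so the edge is not a bridge.

No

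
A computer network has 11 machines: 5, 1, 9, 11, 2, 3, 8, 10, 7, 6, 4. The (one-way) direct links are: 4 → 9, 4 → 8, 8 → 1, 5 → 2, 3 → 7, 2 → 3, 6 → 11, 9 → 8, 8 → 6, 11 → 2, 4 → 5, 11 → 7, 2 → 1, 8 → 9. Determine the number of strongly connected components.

10

{8, 9} are all mutually reachable — one SCC of size 2.
{2} is an SCC by itself.
{7} is an SCC by itself.
{6} is an SCC by itself.
{5} is an SCC by itself.
(and 5 more singleton SCCs)
That gives 10 strongly connected components.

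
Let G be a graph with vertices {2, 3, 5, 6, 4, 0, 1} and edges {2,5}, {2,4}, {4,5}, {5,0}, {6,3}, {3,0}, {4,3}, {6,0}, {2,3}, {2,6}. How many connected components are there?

2

1 is isolated — a component by itself.
Starting from 0 we can reach 0, 2, 3, 4, 5, 6. That is one component of size 6.
Total: 2 components.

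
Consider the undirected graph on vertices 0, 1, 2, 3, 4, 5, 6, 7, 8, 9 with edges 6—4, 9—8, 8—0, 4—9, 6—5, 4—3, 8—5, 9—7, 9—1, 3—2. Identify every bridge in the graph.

0-8, 1-9, 2-3, 3-4, 7-9

The edges on the cycle 6-4-9-8-5-6 are not bridges since each lies on that cycle.
But removing 1—9 disconnects 1 from 9; removing 3—2 disconnects 3 from 2; removing 8—0 disconnects 8 from 0; removing 4—3 disconnects 4 from 3 — these are bridges.
In total 5 edges are bridges.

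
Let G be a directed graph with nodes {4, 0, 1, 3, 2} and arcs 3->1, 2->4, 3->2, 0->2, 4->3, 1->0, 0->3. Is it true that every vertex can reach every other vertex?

Yes

From 0 we can reach every vertex (0, 1, 2, 3, 4), and every vertex can reach 0 (0, 1, 2, 3, 4). So the whole graph is one strongly connected component.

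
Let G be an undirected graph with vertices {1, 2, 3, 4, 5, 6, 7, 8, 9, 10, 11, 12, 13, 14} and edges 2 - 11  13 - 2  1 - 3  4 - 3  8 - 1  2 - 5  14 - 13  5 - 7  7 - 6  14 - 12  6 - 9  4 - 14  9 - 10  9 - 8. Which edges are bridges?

The edges on the cycle 4-14-13-2-5-7-6-9-8-1-3-4 are not bridges since each lies on that cycle.
But removing 14 - 12 disconnects 14 from 12; removing 10 - 9 disconnects 10 from 9; removing 2 - 11 disconnects 2 from 11 — these are bridges.

10-9, 11-2, 12-14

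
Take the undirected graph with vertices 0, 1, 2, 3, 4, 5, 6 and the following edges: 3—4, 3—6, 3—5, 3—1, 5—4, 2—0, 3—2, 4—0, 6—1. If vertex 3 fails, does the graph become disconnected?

Deleting 3 raises the number of components from 1 to 2, so 3 is a cut vertex.

Yes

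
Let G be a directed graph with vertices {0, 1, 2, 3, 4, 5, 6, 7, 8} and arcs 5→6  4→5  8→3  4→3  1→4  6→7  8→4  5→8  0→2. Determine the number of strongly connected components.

{4, 5, 8} are all mutually reachable — one SCC of size 3.
{2} is an SCC by itself.
{1} is an SCC by itself.
{3} is an SCC by itself.
{0} is an SCC by itself.
(and 2 more singleton SCCs)
That gives 7 strongly connected components.

7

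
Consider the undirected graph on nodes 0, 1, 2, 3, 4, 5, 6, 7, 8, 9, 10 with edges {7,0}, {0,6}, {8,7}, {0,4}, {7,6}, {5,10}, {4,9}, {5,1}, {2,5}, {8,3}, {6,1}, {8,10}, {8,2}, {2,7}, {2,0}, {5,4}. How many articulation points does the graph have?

2

Removing 4 increases the component count from 1 to 2, so 4 is a cut vertex.
Removing 8 increases the component count from 1 to 2, so 8 is a cut vertex.
By contrast removing 7 leaves 1 component; it is not a cut vertex. No other vertex is a cut vertex either.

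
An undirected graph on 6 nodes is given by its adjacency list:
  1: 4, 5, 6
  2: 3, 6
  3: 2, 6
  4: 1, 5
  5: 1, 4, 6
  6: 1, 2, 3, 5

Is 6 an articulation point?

Deleting 6 raises the number of components from 1 to 2, so 6 is a cut vertex.

Yes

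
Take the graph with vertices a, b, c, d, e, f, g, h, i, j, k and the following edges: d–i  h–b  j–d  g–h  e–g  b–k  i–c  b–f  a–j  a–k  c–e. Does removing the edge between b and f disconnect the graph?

Removing b–f leaves no path between b and f: the component count goes from 1 to 2. So it is a bridge.

Yes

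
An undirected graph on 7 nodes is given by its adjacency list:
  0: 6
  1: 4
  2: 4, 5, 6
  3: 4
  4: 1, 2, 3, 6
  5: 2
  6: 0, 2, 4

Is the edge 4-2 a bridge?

No

After removing 4-2, the path 4-6-2 still connects them, so the edge is not a bridge.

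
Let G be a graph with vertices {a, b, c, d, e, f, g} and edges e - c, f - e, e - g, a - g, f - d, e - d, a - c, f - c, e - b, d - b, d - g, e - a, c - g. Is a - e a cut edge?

No

After removing a - e, the path a-c-e still connects them, so the edge is not a bridge.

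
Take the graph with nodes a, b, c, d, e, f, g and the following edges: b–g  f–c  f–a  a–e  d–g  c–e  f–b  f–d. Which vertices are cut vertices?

Removing f increases the component count from 1 to 2, so f is a cut vertex.
By contrast removing g leaves 1 component; it is not a cut vertex. No other vertex is a cut vertex either.

f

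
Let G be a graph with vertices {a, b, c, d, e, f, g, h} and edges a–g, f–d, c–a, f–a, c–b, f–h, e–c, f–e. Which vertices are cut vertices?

a, c, f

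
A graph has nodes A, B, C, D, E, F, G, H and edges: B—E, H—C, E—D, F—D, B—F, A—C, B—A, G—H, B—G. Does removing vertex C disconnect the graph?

No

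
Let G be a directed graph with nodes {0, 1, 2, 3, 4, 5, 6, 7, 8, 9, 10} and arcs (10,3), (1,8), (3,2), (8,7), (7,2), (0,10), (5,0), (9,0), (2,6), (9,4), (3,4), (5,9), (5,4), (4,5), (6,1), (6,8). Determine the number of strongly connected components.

{0, 3, 4, 5, 9, 10} are all mutually reachable — one SCC of size 6.
{1, 2, 6, 7, 8} are all mutually reachable — one SCC of size 5.
That gives 2 strongly connected components.

2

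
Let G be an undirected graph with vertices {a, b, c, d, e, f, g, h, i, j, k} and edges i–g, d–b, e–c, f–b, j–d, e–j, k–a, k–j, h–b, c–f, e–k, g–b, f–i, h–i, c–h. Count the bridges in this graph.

1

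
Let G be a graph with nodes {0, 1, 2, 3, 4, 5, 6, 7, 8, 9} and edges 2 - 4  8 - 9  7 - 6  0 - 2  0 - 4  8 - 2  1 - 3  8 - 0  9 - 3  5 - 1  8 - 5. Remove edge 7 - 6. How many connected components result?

3

Before removal there are 2 components.
7 - 6 is a bridge — removing it separates 7's side from 6's side.
After removal: 3 components.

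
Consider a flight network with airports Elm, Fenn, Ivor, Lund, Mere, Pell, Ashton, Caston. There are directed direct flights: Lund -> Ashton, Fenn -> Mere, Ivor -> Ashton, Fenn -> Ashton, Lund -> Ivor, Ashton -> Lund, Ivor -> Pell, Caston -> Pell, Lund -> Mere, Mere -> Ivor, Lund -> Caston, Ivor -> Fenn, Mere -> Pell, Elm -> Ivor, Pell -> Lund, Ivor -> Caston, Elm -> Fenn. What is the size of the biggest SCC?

{Fenn, Ivor, Lund, Mere, Pell, Ashton, Caston} are all mutually reachable — one SCC of size 7.
{Elm} is an SCC by itself.
The largest has 7 vertices.

7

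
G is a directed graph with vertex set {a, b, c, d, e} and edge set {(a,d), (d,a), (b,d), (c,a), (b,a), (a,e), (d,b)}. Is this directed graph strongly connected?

No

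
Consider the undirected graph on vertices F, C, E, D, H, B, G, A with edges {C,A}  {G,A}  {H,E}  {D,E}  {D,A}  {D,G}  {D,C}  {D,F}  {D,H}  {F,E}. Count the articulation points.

Removing D increases the component count from 2 to 3, so D is a cut vertex.
By contrast removing H leaves 2 components; it is not a cut vertex. No other vertex is a cut vertex either.

1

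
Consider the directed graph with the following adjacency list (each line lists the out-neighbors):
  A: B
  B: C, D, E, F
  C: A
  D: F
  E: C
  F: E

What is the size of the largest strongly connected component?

6

{A, B, C, D, E, F} are all mutually reachable — one SCC of size 6.
The largest has 6 vertices.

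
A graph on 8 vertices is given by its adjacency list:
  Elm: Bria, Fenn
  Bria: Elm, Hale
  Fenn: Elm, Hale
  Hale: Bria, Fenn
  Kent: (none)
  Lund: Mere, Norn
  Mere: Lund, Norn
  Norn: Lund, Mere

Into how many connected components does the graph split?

Kent is isolated — a component by itself.
Starting from Lund we can reach Lund, Mere, Norn. That is one component of size 3.
Starting from Elm we can reach Elm, Bria, Fenn, Hale. That is one component of size 4.
Total: 3 components.

3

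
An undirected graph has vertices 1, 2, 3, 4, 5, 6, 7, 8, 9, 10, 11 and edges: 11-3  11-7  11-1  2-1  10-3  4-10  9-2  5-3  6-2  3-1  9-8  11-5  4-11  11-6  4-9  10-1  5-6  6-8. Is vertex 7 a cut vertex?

No

Deleting 7 leaves 1 component (was 1), so 7 is not a cut vertex.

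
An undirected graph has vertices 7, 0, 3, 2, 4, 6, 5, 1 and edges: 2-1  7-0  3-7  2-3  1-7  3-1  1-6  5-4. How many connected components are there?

2

Starting from 4 we can reach 4, 5. That is one component of size 2.
Starting from 0 we can reach 0, 1, 2, 3, 6, 7. That is one component of size 6.
Total: 2 components.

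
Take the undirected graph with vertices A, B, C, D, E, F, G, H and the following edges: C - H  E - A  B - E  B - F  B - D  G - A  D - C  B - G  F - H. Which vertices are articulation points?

Removing B increases the component count from 1 to 2, so B is a cut vertex.
By contrast removing E leaves 1 component; it is not a cut vertex. No other vertex is a cut vertex either.

B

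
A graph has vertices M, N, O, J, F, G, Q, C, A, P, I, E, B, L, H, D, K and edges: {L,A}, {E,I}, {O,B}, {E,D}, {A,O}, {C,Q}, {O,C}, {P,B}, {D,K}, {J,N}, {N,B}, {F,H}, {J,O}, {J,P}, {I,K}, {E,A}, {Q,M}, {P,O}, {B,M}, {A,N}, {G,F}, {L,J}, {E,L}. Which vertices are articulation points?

Removing E increases the component count from 2 to 3, so E is a cut vertex.
Removing F increases the component count from 2 to 3, so F is a cut vertex.
By contrast removing O leaves 2 components; it is not a cut vertex. No other vertex is a cut vertex either.

E, F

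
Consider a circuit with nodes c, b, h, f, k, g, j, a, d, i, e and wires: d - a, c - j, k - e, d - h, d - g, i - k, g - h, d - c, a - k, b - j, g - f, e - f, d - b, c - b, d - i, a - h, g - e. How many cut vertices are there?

1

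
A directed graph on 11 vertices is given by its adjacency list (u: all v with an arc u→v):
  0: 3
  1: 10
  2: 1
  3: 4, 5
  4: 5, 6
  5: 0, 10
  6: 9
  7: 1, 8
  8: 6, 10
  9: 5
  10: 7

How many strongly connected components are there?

{0, 1, 3, 4, 5, 6, 7, 8, 9, 10} are all mutually reachable — one SCC of size 10.
{2} is an SCC by itself.
That gives 2 strongly connected components.

2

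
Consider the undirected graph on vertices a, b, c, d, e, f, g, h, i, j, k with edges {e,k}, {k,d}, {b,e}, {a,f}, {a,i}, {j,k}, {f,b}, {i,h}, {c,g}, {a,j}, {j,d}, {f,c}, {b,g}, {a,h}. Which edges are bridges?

none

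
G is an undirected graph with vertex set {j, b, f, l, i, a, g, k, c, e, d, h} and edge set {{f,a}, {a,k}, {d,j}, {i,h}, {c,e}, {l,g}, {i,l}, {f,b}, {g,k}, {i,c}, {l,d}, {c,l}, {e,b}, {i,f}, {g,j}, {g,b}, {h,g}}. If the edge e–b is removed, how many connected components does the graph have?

1

e and b are still connected via e-c-i-f-b, so the component count stays at 1.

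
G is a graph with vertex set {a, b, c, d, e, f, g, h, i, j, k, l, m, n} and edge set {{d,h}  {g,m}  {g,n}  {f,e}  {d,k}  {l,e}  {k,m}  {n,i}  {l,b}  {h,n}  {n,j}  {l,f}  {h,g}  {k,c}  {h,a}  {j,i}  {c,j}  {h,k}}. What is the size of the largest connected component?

10

Starting from b we can reach b, e, f, l. That is one component of size 4.
Starting from a we can reach a, c, d, g, h, i, j, k, m, n. That is one component of size 10.
The largest has 10 vertices.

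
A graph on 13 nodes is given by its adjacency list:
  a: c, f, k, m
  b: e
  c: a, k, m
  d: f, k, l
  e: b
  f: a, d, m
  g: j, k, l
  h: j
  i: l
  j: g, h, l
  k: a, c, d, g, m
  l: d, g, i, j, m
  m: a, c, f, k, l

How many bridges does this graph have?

3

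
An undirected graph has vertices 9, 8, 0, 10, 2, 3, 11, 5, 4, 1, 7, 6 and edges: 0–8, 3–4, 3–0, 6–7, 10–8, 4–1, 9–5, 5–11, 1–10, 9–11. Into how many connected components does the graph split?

2 is isolated — a component by itself.
Starting from 6 we can reach 6, 7. That is one component of size 2.
Starting from 5 we can reach 5, 9, 11. That is one component of size 3.
Starting from 0 we can reach 0, 1, 3, 4, 8, 10. That is one component of size 6.
Total: 4 components.

4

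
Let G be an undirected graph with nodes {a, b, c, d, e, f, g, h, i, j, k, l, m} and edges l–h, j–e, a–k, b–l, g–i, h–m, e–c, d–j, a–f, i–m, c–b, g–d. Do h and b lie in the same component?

From h we can reach b, c, d, e, g, h, i, j, l, m, which includes b.

Yes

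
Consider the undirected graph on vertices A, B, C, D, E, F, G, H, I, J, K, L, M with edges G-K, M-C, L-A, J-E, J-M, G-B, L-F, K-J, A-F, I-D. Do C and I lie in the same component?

No

The component containing C is {B, C, E, G, J, K, M}, and I is not in it.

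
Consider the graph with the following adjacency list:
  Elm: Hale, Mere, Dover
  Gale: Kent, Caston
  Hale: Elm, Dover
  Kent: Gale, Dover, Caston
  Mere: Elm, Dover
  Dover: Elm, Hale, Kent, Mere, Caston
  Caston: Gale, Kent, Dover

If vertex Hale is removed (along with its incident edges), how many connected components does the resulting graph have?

1

With Hale gone, the remaining components are: {Elm, Gale, Kent, Mere, Dover, Caston}.
That is 1 component.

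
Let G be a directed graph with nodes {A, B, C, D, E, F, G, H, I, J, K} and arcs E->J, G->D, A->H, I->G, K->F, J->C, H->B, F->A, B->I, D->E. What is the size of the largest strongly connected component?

{E} is an SCC by itself.
{C} is an SCC by itself.
{I} is an SCC by itself.
{H} is an SCC by itself.
{B} is an SCC by itself.
(and 6 more singleton SCCs)
The largest has 1 vertex.

1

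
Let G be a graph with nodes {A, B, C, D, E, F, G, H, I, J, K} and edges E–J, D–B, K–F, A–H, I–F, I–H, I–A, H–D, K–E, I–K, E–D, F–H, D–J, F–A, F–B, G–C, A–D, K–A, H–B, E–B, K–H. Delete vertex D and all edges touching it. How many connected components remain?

2

With D gone, the remaining components are: {C, G}; {A, B, E, F, H, I, J, K}.
That is 2 components.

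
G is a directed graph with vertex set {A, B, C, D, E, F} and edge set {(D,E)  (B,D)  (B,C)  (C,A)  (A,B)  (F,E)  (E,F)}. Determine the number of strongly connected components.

3

{A, B, C} are all mutually reachable — one SCC of size 3.
{E, F} are all mutually reachable — one SCC of size 2.
{D} is an SCC by itself.
That gives 3 strongly connected components.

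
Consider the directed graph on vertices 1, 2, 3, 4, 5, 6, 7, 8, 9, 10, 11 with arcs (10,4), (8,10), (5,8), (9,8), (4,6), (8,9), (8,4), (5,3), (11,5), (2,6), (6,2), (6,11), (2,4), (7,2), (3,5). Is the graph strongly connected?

No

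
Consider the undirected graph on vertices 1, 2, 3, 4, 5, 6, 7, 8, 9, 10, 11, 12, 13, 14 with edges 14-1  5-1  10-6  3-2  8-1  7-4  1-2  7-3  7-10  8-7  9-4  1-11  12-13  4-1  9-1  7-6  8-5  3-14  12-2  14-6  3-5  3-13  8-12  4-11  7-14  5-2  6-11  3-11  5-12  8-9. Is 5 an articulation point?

No

Deleting 5 leaves 1 component (was 1) (its neighbors 1, 2, 3, 8, 12 remain connected to each other), so 5 is not a cut vertex.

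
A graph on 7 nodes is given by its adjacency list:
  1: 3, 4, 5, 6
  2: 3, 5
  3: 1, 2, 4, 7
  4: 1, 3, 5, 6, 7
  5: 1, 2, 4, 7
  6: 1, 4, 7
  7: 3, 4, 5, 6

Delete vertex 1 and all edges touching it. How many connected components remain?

1

With 1 gone, the remaining components are: {2, 3, 4, 5, 6, 7}.
That is 1 component.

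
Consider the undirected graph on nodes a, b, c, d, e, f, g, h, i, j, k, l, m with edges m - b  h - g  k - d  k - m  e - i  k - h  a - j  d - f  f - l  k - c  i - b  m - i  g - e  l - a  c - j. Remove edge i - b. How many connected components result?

1

i and b are still connected via i-m-b, so the component count stays at 1.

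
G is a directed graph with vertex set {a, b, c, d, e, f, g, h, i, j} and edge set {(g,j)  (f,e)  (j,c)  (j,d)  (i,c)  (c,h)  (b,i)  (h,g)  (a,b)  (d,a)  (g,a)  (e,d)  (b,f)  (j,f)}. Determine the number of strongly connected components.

1

{a, b, c, d, e, f, g, h, i, j} are all mutually reachable — one SCC of size 10.
That gives 1 strongly connected component.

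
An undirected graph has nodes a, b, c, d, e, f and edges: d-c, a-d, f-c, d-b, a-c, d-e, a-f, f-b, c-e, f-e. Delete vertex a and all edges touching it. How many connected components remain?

With a gone, the remaining components are: {b, c, d, e, f}.
That is 1 component.

1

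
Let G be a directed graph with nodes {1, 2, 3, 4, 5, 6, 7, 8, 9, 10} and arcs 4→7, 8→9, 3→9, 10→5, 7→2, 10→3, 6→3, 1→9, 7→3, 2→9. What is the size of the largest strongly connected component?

1

{2} is an SCC by itself.
{5} is an SCC by itself.
{6} is an SCC by itself.
{4} is an SCC by itself.
{1} is an SCC by itself.
(and 5 more singleton SCCs)
The largest has 1 vertex.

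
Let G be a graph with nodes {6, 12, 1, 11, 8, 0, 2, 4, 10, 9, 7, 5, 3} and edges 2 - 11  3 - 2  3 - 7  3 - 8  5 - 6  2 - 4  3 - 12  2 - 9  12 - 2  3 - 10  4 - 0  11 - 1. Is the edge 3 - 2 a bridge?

After removing 3 - 2, the path 3-12-2 still connects them, so the edge is not a bridge.

No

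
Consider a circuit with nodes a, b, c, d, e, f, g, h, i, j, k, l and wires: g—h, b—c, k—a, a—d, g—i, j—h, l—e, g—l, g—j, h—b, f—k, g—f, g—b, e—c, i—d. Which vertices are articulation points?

g

Removing g increases the component count from 1 to 2, so g is a cut vertex.
By contrast removing h leaves 1 component; it is not a cut vertex. No other vertex is a cut vertex either.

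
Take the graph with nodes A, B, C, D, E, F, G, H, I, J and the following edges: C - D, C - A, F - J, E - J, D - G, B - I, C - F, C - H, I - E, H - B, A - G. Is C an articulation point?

Deleting C raises the number of components from 1 to 2, so C is a cut vertex.

Yes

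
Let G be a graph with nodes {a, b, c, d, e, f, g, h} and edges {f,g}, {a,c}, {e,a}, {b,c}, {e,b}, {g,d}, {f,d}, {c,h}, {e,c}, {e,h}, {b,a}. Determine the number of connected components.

2

Starting from d we can reach d, f, g. That is one component of size 3.
Starting from a we can reach a, b, c, e, h. That is one component of size 5.
Total: 2 components.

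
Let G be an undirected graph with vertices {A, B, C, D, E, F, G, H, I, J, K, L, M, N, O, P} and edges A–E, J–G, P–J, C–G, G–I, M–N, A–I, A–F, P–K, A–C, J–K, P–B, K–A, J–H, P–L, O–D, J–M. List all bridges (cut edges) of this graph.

The edges on the cycle J-K-A-C-G-J are not bridges since each lies on that cycle.
But removing A–E disconnects A from E; removing P–L disconnects P from L; removing J–M disconnects J from M; removing A–F disconnects A from F — these are bridges.
In total 8 edges are bridges.

A-E, A-F, B-P, D-O, H-J, J-M, L-P, M-N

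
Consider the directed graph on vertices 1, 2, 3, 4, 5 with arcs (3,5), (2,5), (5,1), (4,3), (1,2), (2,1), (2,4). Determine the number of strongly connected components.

{1, 2, 3, 4, 5} are all mutually reachable — one SCC of size 5.
That gives 1 strongly connected component.

1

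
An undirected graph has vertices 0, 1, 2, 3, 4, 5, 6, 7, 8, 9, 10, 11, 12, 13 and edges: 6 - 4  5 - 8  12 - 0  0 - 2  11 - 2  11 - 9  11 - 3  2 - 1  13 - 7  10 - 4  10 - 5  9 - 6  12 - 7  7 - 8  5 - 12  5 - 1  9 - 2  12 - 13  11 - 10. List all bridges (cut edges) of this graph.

The edges on the cycle 5-12-0-2-1-5 are not bridges since each lies on that cycle.
But removing 11 - 3 disconnects 11 from 3 — this is a bridge.

11-3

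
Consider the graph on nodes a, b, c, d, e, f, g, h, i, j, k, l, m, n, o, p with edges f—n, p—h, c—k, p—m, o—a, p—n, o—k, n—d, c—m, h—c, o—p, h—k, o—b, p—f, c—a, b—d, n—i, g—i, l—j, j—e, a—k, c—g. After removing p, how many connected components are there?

2

With p gone, the remaining components are: {e, j, l}; {a, b, c, d, f, g, h, i, k, m, n, o}.
That is 2 components.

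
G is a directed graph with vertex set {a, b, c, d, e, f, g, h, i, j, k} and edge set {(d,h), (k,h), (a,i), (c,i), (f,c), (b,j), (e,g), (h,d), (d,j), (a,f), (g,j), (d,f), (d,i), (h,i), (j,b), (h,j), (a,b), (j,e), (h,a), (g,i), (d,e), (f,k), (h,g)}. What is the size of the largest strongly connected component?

5

{a, d, f, h, k} are all mutually reachable — one SCC of size 5.
{b, e, g, j} are all mutually reachable — one SCC of size 4.
{c} is an SCC by itself.
{i} is an SCC by itself.
The largest has 5 vertices.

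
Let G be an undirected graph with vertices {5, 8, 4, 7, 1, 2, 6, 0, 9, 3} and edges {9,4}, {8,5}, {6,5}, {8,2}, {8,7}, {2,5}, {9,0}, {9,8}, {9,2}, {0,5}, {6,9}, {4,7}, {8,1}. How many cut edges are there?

The edges on the cycle 9-8-7-4-9 are not bridges since each lies on that cycle.
But removing 8 - 1 disconnects 8 from 1 — this is a bridge.

1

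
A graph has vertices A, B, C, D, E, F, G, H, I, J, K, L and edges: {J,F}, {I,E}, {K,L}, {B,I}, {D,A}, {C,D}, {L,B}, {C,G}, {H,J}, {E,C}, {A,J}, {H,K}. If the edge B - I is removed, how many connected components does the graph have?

1

B and I are still connected via B-L-K-H-J-A-D-C-E-I, so the component count stays at 1.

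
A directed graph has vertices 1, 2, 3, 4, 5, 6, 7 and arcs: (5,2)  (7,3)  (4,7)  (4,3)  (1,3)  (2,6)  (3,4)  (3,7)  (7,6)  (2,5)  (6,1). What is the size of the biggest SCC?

5

{1, 3, 4, 6, 7} are all mutually reachable — one SCC of size 5.
{2, 5} are all mutually reachable — one SCC of size 2.
The largest has 5 vertices.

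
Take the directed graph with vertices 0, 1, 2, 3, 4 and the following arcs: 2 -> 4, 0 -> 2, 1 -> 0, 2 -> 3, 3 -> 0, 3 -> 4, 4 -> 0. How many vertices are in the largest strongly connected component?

{0, 2, 3, 4} are all mutually reachable — one SCC of size 4.
{1} is an SCC by itself.
The largest has 4 vertices.

4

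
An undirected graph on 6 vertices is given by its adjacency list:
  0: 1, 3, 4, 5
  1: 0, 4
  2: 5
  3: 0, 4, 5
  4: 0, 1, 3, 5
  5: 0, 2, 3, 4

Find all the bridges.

The edges on the cycle 5-3-4-5 are not bridges since each lies on that cycle.
But removing 2-5 disconnects 2 from 5 — this is a bridge.

2-5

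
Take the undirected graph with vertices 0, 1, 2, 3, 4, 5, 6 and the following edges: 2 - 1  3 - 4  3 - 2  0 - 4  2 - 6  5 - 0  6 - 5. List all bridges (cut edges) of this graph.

The edges on the cycle 3-2-6-5-0-4-3 are not bridges since each lies on that cycle.
But removing 2 - 1 disconnects 2 from 1 — this is a bridge.

1-2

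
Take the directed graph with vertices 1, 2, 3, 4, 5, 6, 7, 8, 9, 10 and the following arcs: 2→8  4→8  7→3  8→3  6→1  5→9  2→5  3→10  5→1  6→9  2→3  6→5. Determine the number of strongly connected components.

{8} is an SCC by itself.
{1} is an SCC by itself.
{9} is an SCC by itself.
{4} is an SCC by itself.
{6} is an SCC by itself.
(and 5 more singleton SCCs)
That gives 10 strongly connected components.

10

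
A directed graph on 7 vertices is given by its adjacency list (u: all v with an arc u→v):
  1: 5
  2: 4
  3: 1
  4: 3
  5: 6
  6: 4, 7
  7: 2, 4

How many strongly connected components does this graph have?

1

{1, 2, 3, 4, 5, 6, 7} are all mutually reachable — one SCC of size 7.
That gives 1 strongly connected component.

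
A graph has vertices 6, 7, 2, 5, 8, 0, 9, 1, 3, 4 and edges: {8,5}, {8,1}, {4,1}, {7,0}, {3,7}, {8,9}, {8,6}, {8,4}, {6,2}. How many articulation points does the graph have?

3

Removing 6 increases the component count from 2 to 3, so 6 is a cut vertex.
Removing 7 increases the component count from 2 to 3, so 7 is a cut vertex.
Removing 8 increases the component count from 2 to 5, so 8 is a cut vertex.
By contrast removing 0 leaves 2 components; it is not a cut vertex. No other vertex is a cut vertex either.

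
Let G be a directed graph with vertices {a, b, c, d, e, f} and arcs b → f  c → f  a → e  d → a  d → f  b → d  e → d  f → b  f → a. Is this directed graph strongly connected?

There is no directed path from a to c, so the graph is not strongly connected.

No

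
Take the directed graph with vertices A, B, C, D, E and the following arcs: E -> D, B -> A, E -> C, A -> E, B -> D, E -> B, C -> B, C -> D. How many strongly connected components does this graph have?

2

{A, B, C, E} are all mutually reachable — one SCC of size 4.
{D} is an SCC by itself.
That gives 2 strongly connected components.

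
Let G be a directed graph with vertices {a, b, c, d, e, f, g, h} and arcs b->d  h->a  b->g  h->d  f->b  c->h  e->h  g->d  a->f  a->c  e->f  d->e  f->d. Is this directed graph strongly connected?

From b we can reach every vertex (a, b, c, d, e, f, g, h), and every vertex can reach b (a, b, c, d, e, f, g, h). So the whole graph is one strongly connected component.

Yes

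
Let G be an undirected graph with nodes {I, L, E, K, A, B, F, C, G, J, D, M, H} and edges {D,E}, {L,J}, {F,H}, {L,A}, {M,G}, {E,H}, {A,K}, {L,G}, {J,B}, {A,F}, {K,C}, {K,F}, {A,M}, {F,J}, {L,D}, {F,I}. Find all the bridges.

B-J, C-K, F-I

The edges on the cycle A-K-F-A are not bridges since each lies on that cycle.
But removing J-B disconnects J from B; removing K-C disconnects K from C; removing I-F disconnects I from F — these are bridges.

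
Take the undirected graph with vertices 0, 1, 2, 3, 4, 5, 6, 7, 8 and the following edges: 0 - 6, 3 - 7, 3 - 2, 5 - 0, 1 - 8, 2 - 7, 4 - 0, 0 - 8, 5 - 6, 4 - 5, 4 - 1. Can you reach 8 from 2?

No

The component containing 2 is {2, 3, 7}, and 8 is not in it.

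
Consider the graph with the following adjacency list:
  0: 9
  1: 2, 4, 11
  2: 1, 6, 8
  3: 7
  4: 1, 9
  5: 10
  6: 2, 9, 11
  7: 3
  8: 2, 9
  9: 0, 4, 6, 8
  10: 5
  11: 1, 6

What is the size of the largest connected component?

Starting from 5 we can reach 5, 10. That is one component of size 2.
Starting from 3 we can reach 3, 7. That is one component of size 2.
Starting from 0 we can reach 0, 1, 2, 4, 6, 8, 9, 11. That is one component of size 8.
The largest has 8 vertices.

8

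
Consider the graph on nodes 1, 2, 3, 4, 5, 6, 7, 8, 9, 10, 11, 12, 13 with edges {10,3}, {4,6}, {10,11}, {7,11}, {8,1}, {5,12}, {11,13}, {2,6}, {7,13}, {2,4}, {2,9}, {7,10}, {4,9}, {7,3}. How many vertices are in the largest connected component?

Starting from 1 we can reach 1, 8. That is one component of size 2.
Starting from 5 we can reach 5, 12. That is one component of size 2.
Starting from 2 we can reach 2, 4, 6, 9. That is one component of size 4.
Starting from 3 we can reach 3, 7, 10, 11, 13. That is one component of size 5.
The largest has 5 vertices.

5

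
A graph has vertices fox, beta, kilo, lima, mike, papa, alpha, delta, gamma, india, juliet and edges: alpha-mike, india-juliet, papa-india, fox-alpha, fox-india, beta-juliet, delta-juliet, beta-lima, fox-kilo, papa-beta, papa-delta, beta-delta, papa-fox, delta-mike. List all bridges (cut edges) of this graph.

beta-lima, fox-kilo

The edges on the cycle papa-fox-alpha-mike-delta-beta-papa are not bridges since each lies on that cycle.
But removing beta-lima disconnects beta from lima; removing fox-kilo disconnects fox from kilo — these are bridges.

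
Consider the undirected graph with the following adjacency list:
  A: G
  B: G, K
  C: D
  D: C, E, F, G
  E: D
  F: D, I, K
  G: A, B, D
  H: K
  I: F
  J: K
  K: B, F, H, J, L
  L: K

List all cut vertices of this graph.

D, F, G, K

Removing D increases the component count from 1 to 3, so D is a cut vertex.
Removing F increases the component count from 1 to 2, so F is a cut vertex.
Removing G increases the component count from 1 to 2, so G is a cut vertex.
Likewise K is a cut vertex.
By contrast removing I leaves 1 component; it is not a cut vertex. No other vertex is a cut vertex either.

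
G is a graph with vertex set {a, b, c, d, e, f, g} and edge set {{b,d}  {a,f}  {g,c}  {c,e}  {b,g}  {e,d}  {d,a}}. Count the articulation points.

2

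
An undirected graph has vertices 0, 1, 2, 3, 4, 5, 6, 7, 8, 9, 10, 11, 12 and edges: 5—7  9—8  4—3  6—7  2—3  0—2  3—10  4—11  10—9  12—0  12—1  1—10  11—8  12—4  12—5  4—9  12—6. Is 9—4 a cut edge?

No

After removing 9—4, the path 9-10-3-4 still connects them, so the edge is not a bridge.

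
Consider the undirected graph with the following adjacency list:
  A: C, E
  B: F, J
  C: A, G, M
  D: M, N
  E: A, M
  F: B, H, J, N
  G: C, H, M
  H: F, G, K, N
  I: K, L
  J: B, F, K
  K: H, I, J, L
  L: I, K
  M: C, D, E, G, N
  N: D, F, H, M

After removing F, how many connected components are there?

With F gone, the remaining components are: {A, B, C, D, E, G, H, I, J, K, L, M, N}.
That is 1 component.

1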